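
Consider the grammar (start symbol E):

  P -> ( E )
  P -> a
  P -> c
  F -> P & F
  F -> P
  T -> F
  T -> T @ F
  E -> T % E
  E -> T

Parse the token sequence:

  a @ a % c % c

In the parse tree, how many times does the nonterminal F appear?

[E [T [T [F [P a]]] @ [F [P a]]] % [E [T [F [P c]]] % [E [T [F [P c]]]]]]

4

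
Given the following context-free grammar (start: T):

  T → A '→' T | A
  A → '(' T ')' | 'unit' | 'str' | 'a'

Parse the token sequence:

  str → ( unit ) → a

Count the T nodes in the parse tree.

[T [A str] → [T [A ( [T [A unit]] )] → [T [A a]]]]

4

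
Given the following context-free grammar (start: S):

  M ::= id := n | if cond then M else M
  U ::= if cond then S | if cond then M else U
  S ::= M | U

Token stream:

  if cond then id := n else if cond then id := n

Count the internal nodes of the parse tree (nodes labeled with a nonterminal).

[S [U if cond then [M id := n] else [U if cond then [S [M id := n]]]]]

6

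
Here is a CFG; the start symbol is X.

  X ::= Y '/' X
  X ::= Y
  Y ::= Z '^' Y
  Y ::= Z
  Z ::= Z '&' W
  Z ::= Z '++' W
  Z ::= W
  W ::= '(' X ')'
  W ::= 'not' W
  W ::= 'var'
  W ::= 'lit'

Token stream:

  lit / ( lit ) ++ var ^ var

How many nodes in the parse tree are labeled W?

[X [Y [Z [W lit]]] / [X [Y [Z [Z [W ( [X [Y [Z [W lit]]]] )]] ++ [W var]] ^ [Y [Z [W var]]]]]]

5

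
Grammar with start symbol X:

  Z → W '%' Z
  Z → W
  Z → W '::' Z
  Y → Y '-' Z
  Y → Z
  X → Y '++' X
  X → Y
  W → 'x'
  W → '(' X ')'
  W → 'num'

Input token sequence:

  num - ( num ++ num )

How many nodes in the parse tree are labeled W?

[X [Y [Y [Z [W num]]] - [Z [W ( [X [Y [Z [W num]]] ++ [X [Y [Z [W num]]]]] )]]]]

4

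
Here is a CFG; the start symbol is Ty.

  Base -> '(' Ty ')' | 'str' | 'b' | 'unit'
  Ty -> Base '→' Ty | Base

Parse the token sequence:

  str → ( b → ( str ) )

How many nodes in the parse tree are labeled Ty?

5

[Ty [Base str] → [Ty [Base ( [Ty [Base b] → [Ty [Base ( [Ty [Base str]] )]]] )]]]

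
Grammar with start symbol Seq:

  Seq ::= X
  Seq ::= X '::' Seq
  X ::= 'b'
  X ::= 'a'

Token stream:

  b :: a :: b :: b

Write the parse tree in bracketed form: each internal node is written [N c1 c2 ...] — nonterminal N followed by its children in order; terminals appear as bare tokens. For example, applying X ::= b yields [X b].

Seq
X :: Seq
b :: Seq
b :: X :: Seq
b :: a :: Seq
b :: a :: X :: Seq
b :: a :: b :: Seq
b :: a :: b :: X
b :: a :: b :: b

[Seq [X b] :: [Seq [X a] :: [Seq [X b] :: [Seq [X b]]]]]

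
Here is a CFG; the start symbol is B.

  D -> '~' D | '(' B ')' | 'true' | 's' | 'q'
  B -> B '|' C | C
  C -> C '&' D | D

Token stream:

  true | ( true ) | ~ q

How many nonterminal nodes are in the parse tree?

[B [B [B [C [D true]]] | [C [D ( [B [C [D true]]] )]]] | [C [D ~ [D q]]]]

13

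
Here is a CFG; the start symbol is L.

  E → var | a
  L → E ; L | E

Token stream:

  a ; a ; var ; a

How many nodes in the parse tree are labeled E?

4

[L [E a] ; [L [E a] ; [L [E var] ; [L [E a]]]]]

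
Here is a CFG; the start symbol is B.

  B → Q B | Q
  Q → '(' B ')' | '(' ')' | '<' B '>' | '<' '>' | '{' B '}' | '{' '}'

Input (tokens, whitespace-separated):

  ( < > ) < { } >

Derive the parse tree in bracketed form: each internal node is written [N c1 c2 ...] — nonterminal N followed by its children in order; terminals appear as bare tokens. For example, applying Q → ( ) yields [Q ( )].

[B [Q ( [B [Q < >]] )] [B [Q < [B [Q { }]] >]]]

B
Q B
( B ) B
( Q ) B
( < > ) B
( < > ) Q
( < > ) < B >
( < > ) < Q >
( < > ) < { } >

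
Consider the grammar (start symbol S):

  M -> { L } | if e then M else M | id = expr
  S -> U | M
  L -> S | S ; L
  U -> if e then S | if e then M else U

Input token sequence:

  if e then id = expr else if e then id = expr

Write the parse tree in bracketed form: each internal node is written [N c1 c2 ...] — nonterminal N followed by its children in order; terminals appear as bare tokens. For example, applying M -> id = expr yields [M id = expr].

[S [U if e then [M id = expr] else [U if e then [S [M id = expr]]]]]

S
U
if e then M else U
if e then id = expr else U
if e then id = expr else if e then S
if e then id = expr else if e then M
if e then id = expr else if e then id = expr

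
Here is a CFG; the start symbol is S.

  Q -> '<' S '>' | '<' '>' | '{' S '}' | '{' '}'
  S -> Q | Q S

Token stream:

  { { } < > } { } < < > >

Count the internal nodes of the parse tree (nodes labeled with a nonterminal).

12

[S [Q { [S [Q { }] [S [Q < >]]] }] [S [Q { }] [S [Q < [S [Q < >]] >]]]]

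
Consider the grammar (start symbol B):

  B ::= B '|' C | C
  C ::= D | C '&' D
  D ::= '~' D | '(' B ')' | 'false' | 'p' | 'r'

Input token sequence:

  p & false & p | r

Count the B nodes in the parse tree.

[B [B [C [C [C [D p]] & [D false]] & [D p]]] | [C [D r]]]

2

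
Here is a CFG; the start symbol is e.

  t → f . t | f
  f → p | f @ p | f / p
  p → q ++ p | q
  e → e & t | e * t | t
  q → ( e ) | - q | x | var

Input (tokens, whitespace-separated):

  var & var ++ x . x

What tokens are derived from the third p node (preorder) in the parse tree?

x

[e [e [t [f [p [q var]]]]] & [t [f [p [q var] ++ [p [q x]]]] . [t [f [p [q x]]]]]]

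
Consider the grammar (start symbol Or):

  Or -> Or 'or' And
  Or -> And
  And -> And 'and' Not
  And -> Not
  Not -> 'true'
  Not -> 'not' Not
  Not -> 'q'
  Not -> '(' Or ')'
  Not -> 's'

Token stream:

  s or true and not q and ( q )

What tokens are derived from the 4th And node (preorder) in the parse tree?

[Or [Or [And [Not s]]] or [And [And [And [Not true]] and [Not not [Not q]]] and [Not ( [Or [And [Not q]]] )]]]

true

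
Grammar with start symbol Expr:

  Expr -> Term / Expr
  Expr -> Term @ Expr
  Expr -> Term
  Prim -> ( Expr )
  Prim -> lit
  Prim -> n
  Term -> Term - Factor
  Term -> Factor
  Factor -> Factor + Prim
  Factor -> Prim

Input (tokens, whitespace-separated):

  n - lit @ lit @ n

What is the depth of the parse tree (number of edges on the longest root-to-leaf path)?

6

[Expr [Term [Term [Factor [Prim n]]] - [Factor [Prim lit]]] @ [Expr [Term [Factor [Prim lit]]] @ [Expr [Term [Factor [Prim n]]]]]]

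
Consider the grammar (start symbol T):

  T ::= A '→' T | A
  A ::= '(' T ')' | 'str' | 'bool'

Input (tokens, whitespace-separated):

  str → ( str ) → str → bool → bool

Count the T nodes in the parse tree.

6

[T [A str] → [T [A ( [T [A str]] )] → [T [A str] → [T [A bool] → [T [A bool]]]]]]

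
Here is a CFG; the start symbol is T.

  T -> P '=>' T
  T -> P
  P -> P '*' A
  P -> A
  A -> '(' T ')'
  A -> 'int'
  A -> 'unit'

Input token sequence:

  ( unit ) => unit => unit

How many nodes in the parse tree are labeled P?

4

[T [P [A ( [T [P [A unit]]] )]] => [T [P [A unit]] => [T [P [A unit]]]]]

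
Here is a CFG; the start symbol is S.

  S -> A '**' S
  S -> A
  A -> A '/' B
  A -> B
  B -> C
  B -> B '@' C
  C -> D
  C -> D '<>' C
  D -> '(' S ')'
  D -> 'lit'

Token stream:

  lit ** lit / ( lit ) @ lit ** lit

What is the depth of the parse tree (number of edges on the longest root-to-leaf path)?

[S [A [B [C [D lit]]]] ** [S [A [A [B [C [D lit]]]] / [B [B [C [D ( [S [A [B [C [D lit]]]]] )]]] @ [C [D lit]]]] ** [S [A [B [C [D lit]]]]]]]

12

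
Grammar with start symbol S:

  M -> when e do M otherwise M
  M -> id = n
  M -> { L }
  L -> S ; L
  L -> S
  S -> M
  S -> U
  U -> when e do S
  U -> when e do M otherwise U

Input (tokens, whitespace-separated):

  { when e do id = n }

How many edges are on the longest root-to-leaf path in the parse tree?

7

[S [M { [L [S [U when e do [S [M id = n]]]]] }]]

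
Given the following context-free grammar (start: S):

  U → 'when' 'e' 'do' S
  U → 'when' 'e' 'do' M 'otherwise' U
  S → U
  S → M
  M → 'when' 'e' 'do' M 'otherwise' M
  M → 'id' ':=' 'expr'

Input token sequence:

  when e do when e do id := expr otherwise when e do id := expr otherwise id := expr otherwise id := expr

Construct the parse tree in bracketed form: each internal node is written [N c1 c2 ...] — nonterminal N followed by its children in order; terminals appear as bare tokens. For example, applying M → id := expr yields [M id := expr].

S
M
when e do M otherwise M
when e do when e do M otherwise M otherwise M
when e do when e do id := expr otherwise M otherwise M
when e do when e do id := expr otherwise when e do M otherwise M otherwise M
when e do when e do id := expr otherwise when e do id := expr otherwise M otherwise M
when e do when e do id := expr otherwise when e do id := expr otherwise id := expr otherwise M
when e do when e do id := expr otherwise when e do id := expr otherwise id := expr otherwise id := expr

[S [M when e do [M when e do [M id := expr] otherwise [M when e do [M id := expr] otherwise [M id := expr]]] otherwise [M id := expr]]]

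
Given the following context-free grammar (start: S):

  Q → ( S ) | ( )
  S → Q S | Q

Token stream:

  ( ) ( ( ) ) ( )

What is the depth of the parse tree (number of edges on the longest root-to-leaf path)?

5

[S [Q ( )] [S [Q ( [S [Q ( )]] )] [S [Q ( )]]]]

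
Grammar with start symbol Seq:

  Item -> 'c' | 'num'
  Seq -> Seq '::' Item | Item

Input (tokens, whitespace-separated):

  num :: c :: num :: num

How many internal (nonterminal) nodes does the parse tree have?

[Seq [Seq [Seq [Seq [Item num]] :: [Item c]] :: [Item num]] :: [Item num]]

8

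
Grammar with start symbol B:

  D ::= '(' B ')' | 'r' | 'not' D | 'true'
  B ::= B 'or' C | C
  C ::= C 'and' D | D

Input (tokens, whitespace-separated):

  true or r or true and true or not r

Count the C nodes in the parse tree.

[B [B [B [B [C [D true]]] or [C [D r]]] or [C [C [D true]] and [D true]]] or [C [D not [D r]]]]

5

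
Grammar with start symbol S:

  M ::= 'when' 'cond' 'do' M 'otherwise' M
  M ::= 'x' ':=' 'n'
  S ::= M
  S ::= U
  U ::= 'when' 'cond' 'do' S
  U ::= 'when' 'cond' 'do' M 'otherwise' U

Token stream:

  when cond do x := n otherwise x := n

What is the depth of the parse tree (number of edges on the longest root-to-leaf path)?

[S [M when cond do [M x := n] otherwise [M x := n]]]

3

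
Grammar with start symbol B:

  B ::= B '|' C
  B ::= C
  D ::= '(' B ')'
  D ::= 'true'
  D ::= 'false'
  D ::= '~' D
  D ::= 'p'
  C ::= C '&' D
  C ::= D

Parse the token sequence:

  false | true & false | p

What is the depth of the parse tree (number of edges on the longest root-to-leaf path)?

5

[B [B [B [C [D false]]] | [C [C [D true]] & [D false]]] | [C [D p]]]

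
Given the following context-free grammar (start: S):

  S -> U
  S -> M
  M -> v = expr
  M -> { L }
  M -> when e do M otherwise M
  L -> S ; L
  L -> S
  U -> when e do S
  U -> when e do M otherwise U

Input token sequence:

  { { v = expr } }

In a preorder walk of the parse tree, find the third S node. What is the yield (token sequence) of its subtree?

[S [M { [L [S [M { [L [S [M v = expr]]] }]]] }]]

v = expr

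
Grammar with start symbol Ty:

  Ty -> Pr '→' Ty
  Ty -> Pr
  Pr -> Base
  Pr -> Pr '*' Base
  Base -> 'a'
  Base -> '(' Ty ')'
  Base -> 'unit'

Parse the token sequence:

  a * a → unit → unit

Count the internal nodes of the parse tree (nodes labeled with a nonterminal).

11

[Ty [Pr [Pr [Base a]] * [Base a]] → [Ty [Pr [Base unit]] → [Ty [Pr [Base unit]]]]]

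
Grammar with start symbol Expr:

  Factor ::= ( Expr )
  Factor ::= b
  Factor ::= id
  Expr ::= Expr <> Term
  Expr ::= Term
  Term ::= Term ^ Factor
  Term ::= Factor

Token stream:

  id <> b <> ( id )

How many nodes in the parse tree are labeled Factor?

4

[Expr [Expr [Expr [Term [Factor id]]] <> [Term [Factor b]]] <> [Term [Factor ( [Expr [Term [Factor id]]] )]]]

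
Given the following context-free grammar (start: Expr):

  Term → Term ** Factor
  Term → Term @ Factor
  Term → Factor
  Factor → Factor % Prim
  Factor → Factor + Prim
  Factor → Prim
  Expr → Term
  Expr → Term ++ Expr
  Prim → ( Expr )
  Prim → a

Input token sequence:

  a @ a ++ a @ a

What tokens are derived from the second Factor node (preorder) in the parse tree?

a

[Expr [Term [Term [Factor [Prim a]]] @ [Factor [Prim a]]] ++ [Expr [Term [Term [Factor [Prim a]]] @ [Factor [Prim a]]]]]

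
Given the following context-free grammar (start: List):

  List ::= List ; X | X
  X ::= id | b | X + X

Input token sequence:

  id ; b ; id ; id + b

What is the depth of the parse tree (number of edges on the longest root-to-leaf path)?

5

[List [List [List [List [X id]] ; [X b]] ; [X id]] ; [X [X id] + [X b]]]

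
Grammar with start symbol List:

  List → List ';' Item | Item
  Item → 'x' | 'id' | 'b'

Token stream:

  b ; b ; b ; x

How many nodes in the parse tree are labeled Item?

[List [List [List [List [Item b]] ; [Item b]] ; [Item b]] ; [Item x]]

4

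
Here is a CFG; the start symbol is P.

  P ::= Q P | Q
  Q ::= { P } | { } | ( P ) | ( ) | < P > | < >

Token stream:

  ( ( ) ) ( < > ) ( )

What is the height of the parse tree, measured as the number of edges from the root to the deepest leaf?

5

[P [Q ( [P [Q ( )]] )] [P [Q ( [P [Q < >]] )] [P [Q ( )]]]]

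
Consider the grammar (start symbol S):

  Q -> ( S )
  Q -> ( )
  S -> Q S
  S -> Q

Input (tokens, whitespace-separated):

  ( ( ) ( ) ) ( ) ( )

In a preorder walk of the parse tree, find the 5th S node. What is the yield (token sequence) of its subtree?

( )

[S [Q ( [S [Q ( )] [S [Q ( )]]] )] [S [Q ( )] [S [Q ( )]]]]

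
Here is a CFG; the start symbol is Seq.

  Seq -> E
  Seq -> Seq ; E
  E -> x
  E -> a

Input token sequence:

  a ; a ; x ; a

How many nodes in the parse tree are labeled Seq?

[Seq [Seq [Seq [Seq [E a]] ; [E a]] ; [E x]] ; [E a]]

4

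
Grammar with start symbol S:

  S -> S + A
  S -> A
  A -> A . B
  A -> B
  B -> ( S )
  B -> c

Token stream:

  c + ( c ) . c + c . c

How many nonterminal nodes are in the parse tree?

[S [S [S [A [B c]]] + [A [A [B ( [S [A [B c]]] )]] . [B c]]] + [A [A [B c]] . [B c]]]

16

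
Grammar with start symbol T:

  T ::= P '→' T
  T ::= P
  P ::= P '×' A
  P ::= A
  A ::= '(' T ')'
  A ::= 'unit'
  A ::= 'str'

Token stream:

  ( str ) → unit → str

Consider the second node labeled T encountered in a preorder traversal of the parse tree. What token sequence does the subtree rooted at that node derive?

[T [P [A ( [T [P [A str]]] )]] → [T [P [A unit]] → [T [P [A str]]]]]

str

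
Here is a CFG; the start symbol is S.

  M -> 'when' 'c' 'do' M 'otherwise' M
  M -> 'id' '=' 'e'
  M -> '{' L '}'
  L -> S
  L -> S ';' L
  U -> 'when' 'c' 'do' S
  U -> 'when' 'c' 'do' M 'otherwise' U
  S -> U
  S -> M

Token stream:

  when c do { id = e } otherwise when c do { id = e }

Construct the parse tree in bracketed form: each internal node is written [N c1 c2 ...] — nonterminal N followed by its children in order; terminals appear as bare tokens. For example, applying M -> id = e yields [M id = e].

S
U
when c do M otherwise U
when c do { L } otherwise U
when c do { S } otherwise U
when c do { M } otherwise U
when c do { id = e } otherwise U
when c do { id = e } otherwise when c do S
when c do { id = e } otherwise when c do M
when c do { id = e } otherwise when c do { L }
when c do { id = e } otherwise when c do { S }
when c do { id = e } otherwise when c do { M }
when c do { id = e } otherwise when c do { id = e }

[S [U when c do [M { [L [S [M id = e]]] }] otherwise [U when c do [S [M { [L [S [M id = e]]] }]]]]]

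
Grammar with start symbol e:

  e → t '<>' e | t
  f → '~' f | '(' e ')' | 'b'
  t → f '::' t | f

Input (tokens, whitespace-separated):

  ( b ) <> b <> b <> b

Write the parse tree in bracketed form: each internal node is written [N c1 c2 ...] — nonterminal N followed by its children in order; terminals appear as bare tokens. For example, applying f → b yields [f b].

[e [t [f ( [e [t [f b]]] )]] <> [e [t [f b]] <> [e [t [f b]] <> [e [t [f b]]]]]]

e
t <> e
f <> e
( e ) <> e
( t ) <> e
( f ) <> e
( b ) <> e
( b ) <> t <> e
( b ) <> f <> e
( b ) <> b <> e
( b ) <> b <> t <> e
( b ) <> b <> f <> e
( b ) <> b <> b <> e
( b ) <> b <> b <> t
( b ) <> b <> b <> f
( b ) <> b <> b <> b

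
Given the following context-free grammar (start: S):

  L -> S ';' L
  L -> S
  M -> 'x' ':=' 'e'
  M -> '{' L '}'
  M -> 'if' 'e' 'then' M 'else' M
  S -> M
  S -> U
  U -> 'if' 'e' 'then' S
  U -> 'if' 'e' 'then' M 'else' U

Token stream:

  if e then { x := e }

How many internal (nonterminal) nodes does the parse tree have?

[S [U if e then [S [M { [L [S [M x := e]]] }]]]]

7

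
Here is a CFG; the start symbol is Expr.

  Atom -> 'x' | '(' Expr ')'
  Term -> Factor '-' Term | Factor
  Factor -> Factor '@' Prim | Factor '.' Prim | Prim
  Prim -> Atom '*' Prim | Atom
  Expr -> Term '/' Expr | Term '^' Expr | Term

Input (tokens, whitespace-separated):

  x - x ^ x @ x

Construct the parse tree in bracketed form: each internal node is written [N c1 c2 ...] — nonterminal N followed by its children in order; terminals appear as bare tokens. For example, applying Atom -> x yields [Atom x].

[Expr [Term [Factor [Prim [Atom x]]] - [Term [Factor [Prim [Atom x]]]]] ^ [Expr [Term [Factor [Factor [Prim [Atom x]]] @ [Prim [Atom x]]]]]]

Expr
Term ^ Expr
Factor - Term ^ Expr
Prim - Term ^ Expr
Atom - Term ^ Expr
x - Term ^ Expr
x - Factor ^ Expr
x - Prim ^ Expr
x - Atom ^ Expr
x - x ^ Expr
x - x ^ Term
x - x ^ Factor
x - x ^ Factor @ Prim
x - x ^ Prim @ Prim
x - x ^ Atom @ Prim
x - x ^ x @ Prim
x - x ^ x @ Atom
x - x ^ x @ x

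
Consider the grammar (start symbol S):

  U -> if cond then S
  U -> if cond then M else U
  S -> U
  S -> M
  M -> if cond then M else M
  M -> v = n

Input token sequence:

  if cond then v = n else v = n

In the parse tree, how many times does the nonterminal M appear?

3

[S [M if cond then [M v = n] else [M v = n]]]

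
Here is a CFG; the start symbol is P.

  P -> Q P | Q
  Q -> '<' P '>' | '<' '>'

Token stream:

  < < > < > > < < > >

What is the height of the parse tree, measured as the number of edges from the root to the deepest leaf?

5

[P [Q < [P [Q < >] [P [Q < >]]] >] [P [Q < [P [Q < >]] >]]]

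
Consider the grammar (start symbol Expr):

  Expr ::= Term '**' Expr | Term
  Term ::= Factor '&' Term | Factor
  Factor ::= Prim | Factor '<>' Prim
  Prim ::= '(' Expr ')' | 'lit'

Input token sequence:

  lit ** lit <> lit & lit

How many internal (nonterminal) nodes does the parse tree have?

[Expr [Term [Factor [Prim lit]]] ** [Expr [Term [Factor [Factor [Prim lit]] <> [Prim lit]] & [Term [Factor [Prim lit]]]]]]

13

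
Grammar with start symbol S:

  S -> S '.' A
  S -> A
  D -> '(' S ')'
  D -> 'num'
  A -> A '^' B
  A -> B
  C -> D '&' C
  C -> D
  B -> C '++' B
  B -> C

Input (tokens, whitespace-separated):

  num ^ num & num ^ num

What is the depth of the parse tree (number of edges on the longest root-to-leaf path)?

7

[S [A [A [A [B [C [D num]]]] ^ [B [C [D num] & [C [D num]]]]] ^ [B [C [D num]]]]]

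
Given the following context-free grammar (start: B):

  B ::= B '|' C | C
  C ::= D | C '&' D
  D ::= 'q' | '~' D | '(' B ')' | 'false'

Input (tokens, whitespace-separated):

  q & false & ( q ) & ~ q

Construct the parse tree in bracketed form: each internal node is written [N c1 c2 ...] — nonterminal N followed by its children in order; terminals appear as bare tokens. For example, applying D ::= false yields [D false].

B
C
C & D
C & D & D
C & D & D & D
D & D & D & D
q & D & D & D
q & false & D & D
q & false & ( B ) & D
q & false & ( C ) & D
q & false & ( D ) & D
q & false & ( q ) & D
q & false & ( q ) & ~ D
q & false & ( q ) & ~ q

[B [C [C [C [C [D q]] & [D false]] & [D ( [B [C [D q]]] )]] & [D ~ [D q]]]]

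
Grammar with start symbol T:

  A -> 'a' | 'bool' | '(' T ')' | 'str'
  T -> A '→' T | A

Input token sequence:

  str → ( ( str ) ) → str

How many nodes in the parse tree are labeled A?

5

[T [A str] → [T [A ( [T [A ( [T [A str]] )]] )] → [T [A str]]]]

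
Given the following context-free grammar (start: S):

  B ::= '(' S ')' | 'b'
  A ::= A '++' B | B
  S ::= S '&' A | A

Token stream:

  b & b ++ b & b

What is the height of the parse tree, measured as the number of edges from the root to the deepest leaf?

5

[S [S [S [A [B b]]] & [A [A [B b]] ++ [B b]]] & [A [B b]]]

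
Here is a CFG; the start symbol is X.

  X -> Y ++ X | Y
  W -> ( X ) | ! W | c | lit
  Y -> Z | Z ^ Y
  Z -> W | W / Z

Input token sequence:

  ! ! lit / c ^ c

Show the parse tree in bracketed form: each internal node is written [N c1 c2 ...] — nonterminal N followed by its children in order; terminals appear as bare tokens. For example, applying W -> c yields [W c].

X
Y
Z ^ Y
W / Z ^ Y
! W / Z ^ Y
! ! W / Z ^ Y
! ! lit / Z ^ Y
! ! lit / W ^ Y
! ! lit / c ^ Y
! ! lit / c ^ Z
! ! lit / c ^ W
! ! lit / c ^ c

[X [Y [Z [W ! [W ! [W lit]]] / [Z [W c]]] ^ [Y [Z [W c]]]]]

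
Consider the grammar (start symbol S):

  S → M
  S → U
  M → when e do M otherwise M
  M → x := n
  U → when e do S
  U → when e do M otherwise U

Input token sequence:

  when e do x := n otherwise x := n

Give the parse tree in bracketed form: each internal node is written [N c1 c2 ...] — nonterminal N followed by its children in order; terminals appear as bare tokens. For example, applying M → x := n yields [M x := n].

[S [M when e do [M x := n] otherwise [M x := n]]]

S
M
when e do M otherwise M
when e do x := n otherwise M
when e do x := n otherwise x := n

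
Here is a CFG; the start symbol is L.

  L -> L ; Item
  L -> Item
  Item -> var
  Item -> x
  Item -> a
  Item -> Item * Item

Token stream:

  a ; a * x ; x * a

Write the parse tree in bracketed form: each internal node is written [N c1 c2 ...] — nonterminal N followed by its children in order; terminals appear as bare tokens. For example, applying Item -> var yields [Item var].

[L [L [L [Item a]] ; [Item [Item a] * [Item x]]] ; [Item [Item x] * [Item a]]]

L
L ; Item
L ; Item ; Item
Item ; Item ; Item
a ; Item ; Item
a ; Item * Item ; Item
a ; a * Item ; Item
a ; a * x ; Item
a ; a * x ; Item * Item
a ; a * x ; x * Item
a ; a * x ; x * a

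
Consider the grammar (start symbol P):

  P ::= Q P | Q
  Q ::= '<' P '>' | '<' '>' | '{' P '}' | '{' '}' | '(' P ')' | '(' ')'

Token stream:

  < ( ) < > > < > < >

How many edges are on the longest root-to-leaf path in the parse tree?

5

[P [Q < [P [Q ( )] [P [Q < >]]] >] [P [Q < >] [P [Q < >]]]]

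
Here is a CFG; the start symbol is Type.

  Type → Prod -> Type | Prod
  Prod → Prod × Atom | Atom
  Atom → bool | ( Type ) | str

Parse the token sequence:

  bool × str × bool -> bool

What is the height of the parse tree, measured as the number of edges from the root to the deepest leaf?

[Type [Prod [Prod [Prod [Atom bool]] × [Atom str]] × [Atom bool]] -> [Type [Prod [Atom bool]]]]

5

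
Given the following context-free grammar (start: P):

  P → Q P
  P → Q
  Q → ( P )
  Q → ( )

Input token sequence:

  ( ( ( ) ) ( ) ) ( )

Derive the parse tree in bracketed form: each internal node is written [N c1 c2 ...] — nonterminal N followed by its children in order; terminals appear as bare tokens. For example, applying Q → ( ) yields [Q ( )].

P
Q P
( P ) P
( Q P ) P
( ( P ) P ) P
( ( Q ) P ) P
( ( ( ) ) P ) P
( ( ( ) ) Q ) P
( ( ( ) ) ( ) ) P
( ( ( ) ) ( ) ) Q
( ( ( ) ) ( ) ) ( )

[P [Q ( [P [Q ( [P [Q ( )]] )] [P [Q ( )]]] )] [P [Q ( )]]]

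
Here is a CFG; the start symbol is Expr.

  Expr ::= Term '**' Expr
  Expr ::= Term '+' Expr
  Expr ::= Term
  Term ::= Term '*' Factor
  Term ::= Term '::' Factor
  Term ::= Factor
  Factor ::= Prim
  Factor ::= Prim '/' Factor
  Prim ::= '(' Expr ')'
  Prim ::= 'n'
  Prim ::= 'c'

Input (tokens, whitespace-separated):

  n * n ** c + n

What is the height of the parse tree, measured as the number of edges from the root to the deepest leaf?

[Expr [Term [Term [Factor [Prim n]]] * [Factor [Prim n]]] ** [Expr [Term [Factor [Prim c]]] + [Expr [Term [Factor [Prim n]]]]]]

6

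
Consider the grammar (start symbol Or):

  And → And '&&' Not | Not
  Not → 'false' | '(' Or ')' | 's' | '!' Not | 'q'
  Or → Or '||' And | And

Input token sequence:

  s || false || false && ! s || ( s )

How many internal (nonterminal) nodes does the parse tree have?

[Or [Or [Or [Or [And [Not s]]] || [And [Not false]]] || [And [And [Not false]] && [Not ! [Not s]]]] || [And [Not ( [Or [And [Not s]]] )]]]

18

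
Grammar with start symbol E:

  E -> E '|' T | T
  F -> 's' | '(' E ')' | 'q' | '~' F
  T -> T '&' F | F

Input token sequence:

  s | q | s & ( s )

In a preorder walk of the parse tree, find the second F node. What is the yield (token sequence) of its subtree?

q

[E [E [E [T [F s]]] | [T [F q]]] | [T [T [F s]] & [F ( [E [T [F s]]] )]]]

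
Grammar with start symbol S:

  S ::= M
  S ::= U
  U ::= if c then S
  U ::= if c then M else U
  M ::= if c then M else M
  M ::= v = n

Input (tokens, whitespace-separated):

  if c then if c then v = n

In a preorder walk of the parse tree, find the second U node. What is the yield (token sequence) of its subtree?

if c then v = n

[S [U if c then [S [U if c then [S [M v = n]]]]]]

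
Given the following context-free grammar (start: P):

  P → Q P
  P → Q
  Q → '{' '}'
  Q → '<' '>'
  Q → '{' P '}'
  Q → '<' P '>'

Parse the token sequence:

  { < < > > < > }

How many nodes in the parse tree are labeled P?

[P [Q { [P [Q < [P [Q < >]] >] [P [Q < >]]] }]]

4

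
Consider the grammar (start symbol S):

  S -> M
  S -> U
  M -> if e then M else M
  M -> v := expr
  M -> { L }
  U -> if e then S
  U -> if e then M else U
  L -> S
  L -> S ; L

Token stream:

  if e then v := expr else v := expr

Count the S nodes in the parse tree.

1

[S [M if e then [M v := expr] else [M v := expr]]]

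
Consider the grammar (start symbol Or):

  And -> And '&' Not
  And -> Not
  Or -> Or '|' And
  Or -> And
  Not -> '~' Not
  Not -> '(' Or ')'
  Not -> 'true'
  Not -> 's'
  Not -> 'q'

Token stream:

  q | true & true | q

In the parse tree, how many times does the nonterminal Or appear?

[Or [Or [Or [And [Not q]]] | [And [And [Not true]] & [Not true]]] | [And [Not q]]]

3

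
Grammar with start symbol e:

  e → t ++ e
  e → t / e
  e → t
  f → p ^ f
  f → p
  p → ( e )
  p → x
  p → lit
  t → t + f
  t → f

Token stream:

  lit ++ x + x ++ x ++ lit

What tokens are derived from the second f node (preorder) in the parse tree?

[e [t [f [p lit]]] ++ [e [t [t [f [p x]]] + [f [p x]]] ++ [e [t [f [p x]]] ++ [e [t [f [p lit]]]]]]]

x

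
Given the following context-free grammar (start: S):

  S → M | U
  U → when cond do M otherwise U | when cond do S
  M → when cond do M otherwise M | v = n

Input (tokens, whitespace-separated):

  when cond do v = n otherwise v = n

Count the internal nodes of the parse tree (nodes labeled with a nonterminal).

[S [M when cond do [M v = n] otherwise [M v = n]]]

4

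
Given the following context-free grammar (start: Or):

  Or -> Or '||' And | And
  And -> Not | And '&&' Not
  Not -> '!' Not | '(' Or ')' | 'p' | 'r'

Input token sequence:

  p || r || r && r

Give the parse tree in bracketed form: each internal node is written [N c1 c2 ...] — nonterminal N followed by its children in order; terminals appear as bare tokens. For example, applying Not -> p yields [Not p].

Or
Or || And
Or || And || And
And || And || And
Not || And || And
p || And || And
p || Not || And
p || r || And
p || r || And && Not
p || r || Not && Not
p || r || r && Not
p || r || r && r

[Or [Or [Or [And [Not p]]] || [And [Not r]]] || [And [And [Not r]] && [Not r]]]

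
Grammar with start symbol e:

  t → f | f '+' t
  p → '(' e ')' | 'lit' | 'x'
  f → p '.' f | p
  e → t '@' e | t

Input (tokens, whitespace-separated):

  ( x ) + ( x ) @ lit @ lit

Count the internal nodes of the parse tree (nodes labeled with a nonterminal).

23

[e [t [f [p ( [e [t [f [p x]]]] )]] + [t [f [p ( [e [t [f [p x]]]] )]]]] @ [e [t [f [p lit]]] @ [e [t [f [p lit]]]]]]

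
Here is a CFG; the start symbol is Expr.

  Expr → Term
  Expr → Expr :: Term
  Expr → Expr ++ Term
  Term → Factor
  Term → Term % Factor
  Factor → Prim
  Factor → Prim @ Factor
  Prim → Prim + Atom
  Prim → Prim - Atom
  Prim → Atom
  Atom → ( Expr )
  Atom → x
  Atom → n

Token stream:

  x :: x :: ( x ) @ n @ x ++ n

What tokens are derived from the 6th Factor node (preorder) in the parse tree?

[Expr [Expr [Expr [Expr [Term [Factor [Prim [Atom x]]]]] :: [Term [Factor [Prim [Atom x]]]]] :: [Term [Factor [Prim [Atom ( [Expr [Term [Factor [Prim [Atom x]]]]] )]] @ [Factor [Prim [Atom n]] @ [Factor [Prim [Atom x]]]]]]] ++ [Term [Factor [Prim [Atom n]]]]]

x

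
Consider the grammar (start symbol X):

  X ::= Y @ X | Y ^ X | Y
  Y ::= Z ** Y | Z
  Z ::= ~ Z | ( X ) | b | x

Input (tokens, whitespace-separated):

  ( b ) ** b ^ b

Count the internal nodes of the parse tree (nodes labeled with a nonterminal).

[X [Y [Z ( [X [Y [Z b]]] )] ** [Y [Z b]]] ^ [X [Y [Z b]]]]

11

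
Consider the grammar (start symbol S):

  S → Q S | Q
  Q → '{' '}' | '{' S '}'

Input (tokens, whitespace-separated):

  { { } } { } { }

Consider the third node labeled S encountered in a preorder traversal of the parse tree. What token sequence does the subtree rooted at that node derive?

{ } { }

[S [Q { [S [Q { }]] }] [S [Q { }] [S [Q { }]]]]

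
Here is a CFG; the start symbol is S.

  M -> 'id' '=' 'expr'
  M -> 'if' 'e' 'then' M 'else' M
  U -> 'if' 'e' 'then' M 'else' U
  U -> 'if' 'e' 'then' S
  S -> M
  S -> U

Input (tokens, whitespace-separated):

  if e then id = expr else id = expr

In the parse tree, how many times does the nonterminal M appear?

3

[S [M if e then [M id = expr] else [M id = expr]]]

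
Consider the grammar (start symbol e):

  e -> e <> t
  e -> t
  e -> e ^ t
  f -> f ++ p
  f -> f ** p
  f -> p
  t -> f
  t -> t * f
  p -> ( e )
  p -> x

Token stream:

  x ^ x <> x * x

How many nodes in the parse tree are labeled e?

3

[e [e [e [t [f [p x]]]] ^ [t [f [p x]]]] <> [t [t [f [p x]]] * [f [p x]]]]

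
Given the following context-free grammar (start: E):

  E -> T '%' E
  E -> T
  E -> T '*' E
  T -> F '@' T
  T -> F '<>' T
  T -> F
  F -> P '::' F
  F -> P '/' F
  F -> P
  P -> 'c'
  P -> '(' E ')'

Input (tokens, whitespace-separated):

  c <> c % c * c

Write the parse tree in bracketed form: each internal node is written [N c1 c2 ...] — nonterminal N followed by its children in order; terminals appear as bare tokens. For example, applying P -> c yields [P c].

E
T % E
F <> T % E
P <> T % E
c <> T % E
c <> F % E
c <> P % E
c <> c % E
c <> c % T * E
c <> c % F * E
c <> c % P * E
c <> c % c * E
c <> c % c * T
c <> c % c * F
c <> c % c * P
c <> c % c * c

[E [T [F [P c]] <> [T [F [P c]]]] % [E [T [F [P c]]] * [E [T [F [P c]]]]]]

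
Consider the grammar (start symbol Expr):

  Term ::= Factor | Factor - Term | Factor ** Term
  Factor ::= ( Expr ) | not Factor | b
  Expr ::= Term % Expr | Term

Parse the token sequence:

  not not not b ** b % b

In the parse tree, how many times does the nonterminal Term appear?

3

[Expr [Term [Factor not [Factor not [Factor not [Factor b]]]] ** [Term [Factor b]]] % [Expr [Term [Factor b]]]]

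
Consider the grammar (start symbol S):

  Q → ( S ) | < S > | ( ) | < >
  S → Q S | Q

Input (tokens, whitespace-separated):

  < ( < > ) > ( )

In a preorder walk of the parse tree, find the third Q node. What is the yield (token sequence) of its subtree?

< >

[S [Q < [S [Q ( [S [Q < >]] )]] >] [S [Q ( )]]]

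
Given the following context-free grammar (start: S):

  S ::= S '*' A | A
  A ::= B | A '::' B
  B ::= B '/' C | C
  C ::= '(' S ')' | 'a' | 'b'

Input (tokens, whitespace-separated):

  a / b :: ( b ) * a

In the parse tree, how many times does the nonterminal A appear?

[S [S [A [A [B [B [C a]] / [C b]]] :: [B [C ( [S [A [B [C b]]]] )]]]] * [A [B [C a]]]]

4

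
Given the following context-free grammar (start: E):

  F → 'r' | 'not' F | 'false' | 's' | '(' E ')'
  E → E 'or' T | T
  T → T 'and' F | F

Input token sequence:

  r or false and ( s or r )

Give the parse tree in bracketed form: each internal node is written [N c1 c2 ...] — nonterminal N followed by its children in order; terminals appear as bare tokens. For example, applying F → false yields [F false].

E
E or T
T or T
F or T
r or T
r or T and F
r or F and F
r or false and F
r or false and ( E )
r or false and ( E or T )
r or false and ( T or T )
r or false and ( F or T )
r or false and ( s or T )
r or false and ( s or F )
r or false and ( s or r )

[E [E [T [F r]]] or [T [T [F false]] and [F ( [E [E [T [F s]]] or [T [F r]]] )]]]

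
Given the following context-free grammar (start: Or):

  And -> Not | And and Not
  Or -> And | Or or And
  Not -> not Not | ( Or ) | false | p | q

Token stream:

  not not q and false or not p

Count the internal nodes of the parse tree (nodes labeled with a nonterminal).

11

[Or [Or [And [And [Not not [Not not [Not q]]]] and [Not false]]] or [And [Not not [Not p]]]]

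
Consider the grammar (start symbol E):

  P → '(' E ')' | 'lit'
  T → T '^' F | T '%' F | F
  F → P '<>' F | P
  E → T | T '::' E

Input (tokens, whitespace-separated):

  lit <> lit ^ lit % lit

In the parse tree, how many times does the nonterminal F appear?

[E [T [T [T [F [P lit] <> [F [P lit]]]] ^ [F [P lit]]] % [F [P lit]]]]

4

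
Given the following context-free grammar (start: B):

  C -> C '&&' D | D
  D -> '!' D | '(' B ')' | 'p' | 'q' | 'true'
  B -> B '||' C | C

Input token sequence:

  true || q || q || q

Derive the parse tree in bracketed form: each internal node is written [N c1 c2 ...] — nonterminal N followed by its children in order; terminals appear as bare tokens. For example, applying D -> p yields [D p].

B
B || C
B || C || C
B || C || C || C
C || C || C || C
D || C || C || C
true || C || C || C
true || D || C || C
true || q || C || C
true || q || D || C
true || q || q || C
true || q || q || D
true || q || q || q

[B [B [B [B [C [D true]]] || [C [D q]]] || [C [D q]]] || [C [D q]]]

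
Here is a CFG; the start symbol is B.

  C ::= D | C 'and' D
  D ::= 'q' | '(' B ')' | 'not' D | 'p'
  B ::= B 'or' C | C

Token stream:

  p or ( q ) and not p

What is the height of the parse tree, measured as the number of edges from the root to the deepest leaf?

7

[B [B [C [D p]]] or [C [C [D ( [B [C [D q]]] )]] and [D not [D p]]]]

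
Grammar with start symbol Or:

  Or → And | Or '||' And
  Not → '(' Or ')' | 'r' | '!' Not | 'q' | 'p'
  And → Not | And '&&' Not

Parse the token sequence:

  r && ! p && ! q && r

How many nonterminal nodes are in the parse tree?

[Or [And [And [And [And [Not r]] && [Not ! [Not p]]] && [Not ! [Not q]]] && [Not r]]]

11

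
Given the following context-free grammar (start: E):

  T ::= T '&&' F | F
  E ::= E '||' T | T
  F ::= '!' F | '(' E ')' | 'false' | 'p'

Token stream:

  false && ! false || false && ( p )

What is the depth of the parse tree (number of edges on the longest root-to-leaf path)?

6

[E [E [T [T [F false]] && [F ! [F false]]]] || [T [T [F false]] && [F ( [E [T [F p]]] )]]]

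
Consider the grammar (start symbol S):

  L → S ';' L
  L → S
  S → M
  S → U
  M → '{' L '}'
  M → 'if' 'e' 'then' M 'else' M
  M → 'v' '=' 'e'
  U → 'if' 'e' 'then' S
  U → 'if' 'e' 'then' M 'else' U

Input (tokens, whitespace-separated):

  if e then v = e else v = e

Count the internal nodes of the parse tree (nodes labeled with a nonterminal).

[S [M if e then [M v = e] else [M v = e]]]

4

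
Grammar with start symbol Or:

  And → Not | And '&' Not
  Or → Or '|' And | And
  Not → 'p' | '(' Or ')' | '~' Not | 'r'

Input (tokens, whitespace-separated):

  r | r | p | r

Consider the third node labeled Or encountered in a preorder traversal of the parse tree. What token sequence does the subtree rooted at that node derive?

r | r

[Or [Or [Or [Or [And [Not r]]] | [And [Not r]]] | [And [Not p]]] | [And [Not r]]]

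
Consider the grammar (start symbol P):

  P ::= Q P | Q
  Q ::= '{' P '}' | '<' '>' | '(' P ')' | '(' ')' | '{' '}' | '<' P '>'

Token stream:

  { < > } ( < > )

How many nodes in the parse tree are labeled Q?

[P [Q { [P [Q < >]] }] [P [Q ( [P [Q < >]] )]]]

4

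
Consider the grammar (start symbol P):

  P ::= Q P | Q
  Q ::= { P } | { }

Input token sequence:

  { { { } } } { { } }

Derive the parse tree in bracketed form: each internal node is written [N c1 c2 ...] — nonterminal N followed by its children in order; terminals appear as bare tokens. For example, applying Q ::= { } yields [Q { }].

[P [Q { [P [Q { [P [Q { }]] }]] }] [P [Q { [P [Q { }]] }]]]

P
Q P
{ P } P
{ Q } P
{ { P } } P
{ { Q } } P
{ { { } } } P
{ { { } } } Q
{ { { } } } { P }
{ { { } } } { Q }
{ { { } } } { { } }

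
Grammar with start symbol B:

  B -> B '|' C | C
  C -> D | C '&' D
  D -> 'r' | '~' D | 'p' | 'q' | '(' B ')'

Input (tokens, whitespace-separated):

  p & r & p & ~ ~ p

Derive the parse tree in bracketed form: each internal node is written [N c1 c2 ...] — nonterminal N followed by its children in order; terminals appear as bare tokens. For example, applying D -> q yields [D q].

[B [C [C [C [C [D p]] & [D r]] & [D p]] & [D ~ [D ~ [D p]]]]]

B
C
C & D
C & D & D
C & D & D & D
D & D & D & D
p & D & D & D
p & r & D & D
p & r & p & D
p & r & p & ~ D
p & r & p & ~ ~ D
p & r & p & ~ ~ p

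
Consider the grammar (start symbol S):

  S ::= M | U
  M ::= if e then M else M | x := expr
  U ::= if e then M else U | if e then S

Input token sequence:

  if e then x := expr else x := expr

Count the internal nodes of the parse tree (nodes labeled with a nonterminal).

4

[S [M if e then [M x := expr] else [M x := expr]]]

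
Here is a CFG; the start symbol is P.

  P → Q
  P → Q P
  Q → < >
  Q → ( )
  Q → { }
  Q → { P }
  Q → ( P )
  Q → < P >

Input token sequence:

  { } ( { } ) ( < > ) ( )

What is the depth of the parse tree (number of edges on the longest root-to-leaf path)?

[P [Q { }] [P [Q ( [P [Q { }]] )] [P [Q ( [P [Q < >]] )] [P [Q ( )]]]]]

6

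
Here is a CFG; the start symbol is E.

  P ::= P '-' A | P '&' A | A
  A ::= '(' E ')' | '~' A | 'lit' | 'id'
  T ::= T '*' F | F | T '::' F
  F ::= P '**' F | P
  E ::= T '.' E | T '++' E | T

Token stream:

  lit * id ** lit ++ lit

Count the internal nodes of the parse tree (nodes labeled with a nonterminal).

17

[E [T [T [F [P [A lit]]]] * [F [P [A id]] ** [F [P [A lit]]]]] ++ [E [T [F [P [A lit]]]]]]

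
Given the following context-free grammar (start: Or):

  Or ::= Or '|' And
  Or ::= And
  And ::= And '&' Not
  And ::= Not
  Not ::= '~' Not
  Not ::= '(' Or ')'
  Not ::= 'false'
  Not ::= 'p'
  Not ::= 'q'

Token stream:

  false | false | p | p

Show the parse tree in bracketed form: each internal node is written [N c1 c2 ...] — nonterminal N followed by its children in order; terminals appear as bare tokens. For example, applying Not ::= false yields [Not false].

[Or [Or [Or [Or [And [Not false]]] | [And [Not false]]] | [And [Not p]]] | [And [Not p]]]

Or
Or | And
Or | And | And
Or | And | And | And
And | And | And | And
Not | And | And | And
false | And | And | And
false | Not | And | And
false | false | And | And
false | false | Not | And
false | false | p | And
false | false | p | Not
false | false | p | p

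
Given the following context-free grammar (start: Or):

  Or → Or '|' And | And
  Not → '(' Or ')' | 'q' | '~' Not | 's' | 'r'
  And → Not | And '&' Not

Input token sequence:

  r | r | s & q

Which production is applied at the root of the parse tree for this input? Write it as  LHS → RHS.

[Or [Or [Or [And [Not r]]] | [And [Not r]]] | [And [And [Not s]] & [Not q]]]

Or → Or '|' And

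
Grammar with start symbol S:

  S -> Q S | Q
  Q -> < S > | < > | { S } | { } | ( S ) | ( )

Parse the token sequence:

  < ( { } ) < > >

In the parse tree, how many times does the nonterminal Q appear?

4

[S [Q < [S [Q ( [S [Q { }]] )] [S [Q < >]]] >]]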